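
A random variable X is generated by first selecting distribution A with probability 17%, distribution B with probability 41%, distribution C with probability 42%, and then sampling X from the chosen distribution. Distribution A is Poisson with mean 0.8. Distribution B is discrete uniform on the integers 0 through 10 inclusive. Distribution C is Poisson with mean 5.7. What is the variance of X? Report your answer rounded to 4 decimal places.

Per component, A: μ=0.8, E[X²]=1.44; B: μ=5, E[X²]=35; C: μ=5.7, E[X²]=38.19.
E[X] = 0.17·0.8 + 0.41·5 + 0.42·5.7 = 4.58.
E[X²] = 0.17·1.44 + 0.41·35 + 0.42·38.19 = 30.6346.
Var(X) = E[X²] − (E[X])² = 30.6346 − 20.9764 = 9.6582.

9.6582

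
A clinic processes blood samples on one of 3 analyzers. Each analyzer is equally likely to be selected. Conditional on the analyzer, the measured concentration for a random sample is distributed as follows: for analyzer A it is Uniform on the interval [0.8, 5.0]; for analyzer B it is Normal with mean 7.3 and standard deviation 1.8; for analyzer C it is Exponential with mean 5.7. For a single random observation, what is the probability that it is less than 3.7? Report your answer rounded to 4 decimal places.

0.3969

Conditional on each analyzer, P(X < 3.7): A: 0.690476; B: 0.0227501; C: 0.477496.
By total probability, P(X < 3.7) = 0.333333·0.690476 + 0.333333·0.0227501 + 0.333333·0.477496 = 0.396907.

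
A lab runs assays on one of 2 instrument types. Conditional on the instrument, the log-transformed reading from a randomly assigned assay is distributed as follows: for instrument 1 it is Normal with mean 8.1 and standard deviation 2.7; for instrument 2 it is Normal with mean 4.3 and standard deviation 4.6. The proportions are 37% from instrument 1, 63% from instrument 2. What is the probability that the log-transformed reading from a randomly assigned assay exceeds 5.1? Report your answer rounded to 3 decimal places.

Conditional on each instrument, P(X > 5.1): 1: 0.86674; 2: 0.430967.
By total probability, P(X > 5.1) = 0.37·0.86674 + 0.63·0.430967 = 0.592203.

0.592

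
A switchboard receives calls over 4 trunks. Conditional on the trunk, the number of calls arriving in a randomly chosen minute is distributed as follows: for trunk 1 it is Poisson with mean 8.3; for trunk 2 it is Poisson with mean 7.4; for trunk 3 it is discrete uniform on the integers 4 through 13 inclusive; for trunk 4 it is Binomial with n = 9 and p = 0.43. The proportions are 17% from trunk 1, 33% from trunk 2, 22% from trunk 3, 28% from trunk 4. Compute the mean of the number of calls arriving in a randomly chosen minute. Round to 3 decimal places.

Component means — 1: 8.3; 2: 7.4; 3: 8.5; 4: 3.87.
E[X] = 0.17·8.3 + 0.33·7.4 + 0.22·8.5 + 0.28·3.87 = 6.8066.

6.807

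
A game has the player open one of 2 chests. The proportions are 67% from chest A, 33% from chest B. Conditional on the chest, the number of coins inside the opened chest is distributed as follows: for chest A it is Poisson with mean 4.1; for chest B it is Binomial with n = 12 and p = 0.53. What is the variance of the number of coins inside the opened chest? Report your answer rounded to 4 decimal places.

4.8627

Per component, A: μ=4.1, E[X²]=20.91; B: μ=6.36, E[X²]=43.4388.
E[X] = 0.67·4.1 + 0.33·6.36 = 4.8458.
E[X²] = 0.67·20.91 + 0.33·43.4388 = 28.3445.
Var(X) = E[X²] − (E[X])² = 28.3445 − 23.4818 = 4.86273.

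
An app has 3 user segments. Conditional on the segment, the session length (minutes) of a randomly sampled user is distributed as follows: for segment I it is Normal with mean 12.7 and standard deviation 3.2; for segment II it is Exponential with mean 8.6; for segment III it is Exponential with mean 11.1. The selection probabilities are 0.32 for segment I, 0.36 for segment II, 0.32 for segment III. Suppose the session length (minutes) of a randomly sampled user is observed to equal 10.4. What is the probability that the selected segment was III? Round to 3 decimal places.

0.207

Likelihoods f(10.4 | ·): I: 0.0962901; II: 0.0346983; III: 0.0352997.
Posterior ∝ prior × likelihood. Numerator for III: 0.32·0.0352997 = 0.0112959.
Normalizing constant: 0.32·0.0962901 + 0.36·0.0346983 + 0.32·0.0352997 = 0.0546001.
P(III | observation) = 0.0112959 / 0.0546001 = 0.206884.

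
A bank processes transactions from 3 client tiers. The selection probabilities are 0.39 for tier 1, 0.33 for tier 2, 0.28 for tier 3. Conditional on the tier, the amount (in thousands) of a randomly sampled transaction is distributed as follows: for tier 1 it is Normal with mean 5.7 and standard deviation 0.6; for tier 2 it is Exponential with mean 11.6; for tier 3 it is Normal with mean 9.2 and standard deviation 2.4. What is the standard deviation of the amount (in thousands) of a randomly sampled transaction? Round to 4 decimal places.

Per component, 1: μ=5.7, E[X²]=32.85; 2: μ=11.6, E[X²]=269.12; 3: μ=9.2, E[X²]=90.4.
E[X] = 0.39·5.7 + 0.33·11.6 + 0.28·9.2 = 8.627.
E[X²] = 0.39·32.85 + 0.33·269.12 + 0.28·90.4 = 126.933.
Var(X) = E[X²] − (E[X])² = 126.933 − 74.4251 = 52.508.
SD(X) = √52.508 = 7.24624.

7.2462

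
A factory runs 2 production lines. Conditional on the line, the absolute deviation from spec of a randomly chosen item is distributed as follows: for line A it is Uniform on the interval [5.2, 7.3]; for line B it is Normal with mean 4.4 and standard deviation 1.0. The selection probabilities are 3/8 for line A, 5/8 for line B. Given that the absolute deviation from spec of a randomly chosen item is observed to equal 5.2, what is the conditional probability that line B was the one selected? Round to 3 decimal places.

0.503

Likelihoods f(5.2 | ·): A: 0.47619; B: 0.289692.
Posterior ∝ prior × likelihood. Numerator for B: 0.625·0.289692 = 0.181057.
Normalizing constant: 0.375·0.47619 + 0.625·0.289692 = 0.359629.
P(B | observation) = 0.181057 / 0.359629 = 0.503456.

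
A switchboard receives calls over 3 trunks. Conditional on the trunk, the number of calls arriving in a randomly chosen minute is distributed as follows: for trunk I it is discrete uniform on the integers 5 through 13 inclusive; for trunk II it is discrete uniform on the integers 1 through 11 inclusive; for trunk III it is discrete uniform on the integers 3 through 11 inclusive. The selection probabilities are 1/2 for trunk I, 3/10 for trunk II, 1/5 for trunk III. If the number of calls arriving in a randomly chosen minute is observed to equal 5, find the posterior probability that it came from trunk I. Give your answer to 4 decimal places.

Likelihoods P(X=5 | ·): I: 0.111111; II: 0.0909091; III: 0.111111.
Posterior ∝ prior × likelihood. Numerator for I: 0.5·0.111111 = 0.0555556.
Normalizing constant: 0.5·0.111111 + 0.3·0.0909091 + 0.2·0.111111 = 0.105051.
P(I | observation) = 0.0555556 / 0.105051 = 0.528846.

0.5288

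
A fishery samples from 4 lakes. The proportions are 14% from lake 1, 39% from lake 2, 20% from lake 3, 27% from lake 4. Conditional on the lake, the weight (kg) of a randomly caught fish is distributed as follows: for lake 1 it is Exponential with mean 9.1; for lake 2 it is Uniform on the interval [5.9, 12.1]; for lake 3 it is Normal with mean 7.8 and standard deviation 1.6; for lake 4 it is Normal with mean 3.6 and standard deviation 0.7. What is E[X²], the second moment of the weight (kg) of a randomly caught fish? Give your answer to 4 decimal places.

For each component E[X²] = Var + (mean)², giving 1: 165.62; 2: 84.2033; 3: 63.4; 4: 13.45.
Overall E[X²] = 0.14·165.62 + 0.39·84.2033 + 0.2·63.4 + 0.27·13.45 = 72.3376.

72.3376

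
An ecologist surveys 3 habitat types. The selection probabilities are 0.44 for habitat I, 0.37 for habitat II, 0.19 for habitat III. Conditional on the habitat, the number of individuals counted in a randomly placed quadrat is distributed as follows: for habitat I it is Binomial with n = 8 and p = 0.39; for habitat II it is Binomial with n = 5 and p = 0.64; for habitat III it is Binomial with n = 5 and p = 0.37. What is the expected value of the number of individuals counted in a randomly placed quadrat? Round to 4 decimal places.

2.9083

Component means — I: 3.12; II: 3.2; III: 1.85.
E[X] = 0.44·3.12 + 0.37·3.2 + 0.19·1.85 = 2.9083.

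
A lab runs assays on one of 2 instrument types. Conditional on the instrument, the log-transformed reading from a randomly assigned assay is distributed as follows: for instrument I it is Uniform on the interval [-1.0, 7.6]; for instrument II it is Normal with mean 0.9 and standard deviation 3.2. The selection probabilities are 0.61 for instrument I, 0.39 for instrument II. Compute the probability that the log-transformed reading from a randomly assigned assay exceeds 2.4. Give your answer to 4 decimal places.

Conditional on each instrument, P(X > 2.4): I: 0.604651; II: 0.319624.
By total probability, P(X > 2.4) = 0.61·0.604651 + 0.39·0.319624 = 0.493491.

0.4935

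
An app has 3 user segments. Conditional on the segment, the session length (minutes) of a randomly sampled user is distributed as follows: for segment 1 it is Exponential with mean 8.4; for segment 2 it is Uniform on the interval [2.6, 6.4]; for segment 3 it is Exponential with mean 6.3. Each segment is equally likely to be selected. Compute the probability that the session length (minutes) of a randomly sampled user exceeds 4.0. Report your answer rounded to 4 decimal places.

Conditional on each segment, P(X > 4.0): 1: 0.621145; 2: 0.631579; 3: 0.529978.
By total probability, P(X > 4.0) = 0.333333·0.621145 + 0.333333·0.631579 + 0.333333·0.529978 = 0.594234.

0.5942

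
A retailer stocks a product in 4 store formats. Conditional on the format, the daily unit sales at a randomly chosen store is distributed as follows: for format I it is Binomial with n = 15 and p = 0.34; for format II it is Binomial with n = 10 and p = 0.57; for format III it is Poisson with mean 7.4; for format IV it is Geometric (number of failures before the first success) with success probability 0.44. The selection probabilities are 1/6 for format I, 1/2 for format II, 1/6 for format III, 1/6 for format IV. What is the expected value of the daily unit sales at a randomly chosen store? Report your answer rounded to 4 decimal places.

5.1455

Component means — I: 5.1; II: 5.7; III: 7.4; IV: 1.27273.
E[X] = 0.166667·5.1 + 0.5·5.7 + 0.166667·7.4 + 0.166667·1.27273 = 5.14545.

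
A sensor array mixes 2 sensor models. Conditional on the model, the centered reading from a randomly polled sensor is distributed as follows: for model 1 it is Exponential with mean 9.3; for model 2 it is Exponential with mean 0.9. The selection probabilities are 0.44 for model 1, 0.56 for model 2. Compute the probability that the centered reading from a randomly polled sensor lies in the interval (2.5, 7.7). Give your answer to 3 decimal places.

0.179

Conditional on each model, P(2.5 < X < 7.7): 1: 0.327342; 2: 0.0619841.
By total probability, P(2.5 < X < 7.7) = 0.44·0.327342 + 0.56·0.0619841 = 0.178742.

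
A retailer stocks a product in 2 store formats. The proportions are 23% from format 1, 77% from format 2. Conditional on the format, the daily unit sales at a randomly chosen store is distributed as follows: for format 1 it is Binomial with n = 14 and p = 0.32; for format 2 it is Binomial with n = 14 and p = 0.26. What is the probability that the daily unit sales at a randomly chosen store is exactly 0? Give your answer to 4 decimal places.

0.0124

Conditional on each format, P(X = 0): 1: 0.00451986; 2: 0.0147654.
By total probability, P(X = 0) = 0.23·0.00451986 + 0.77·0.0147654 = 0.0124089.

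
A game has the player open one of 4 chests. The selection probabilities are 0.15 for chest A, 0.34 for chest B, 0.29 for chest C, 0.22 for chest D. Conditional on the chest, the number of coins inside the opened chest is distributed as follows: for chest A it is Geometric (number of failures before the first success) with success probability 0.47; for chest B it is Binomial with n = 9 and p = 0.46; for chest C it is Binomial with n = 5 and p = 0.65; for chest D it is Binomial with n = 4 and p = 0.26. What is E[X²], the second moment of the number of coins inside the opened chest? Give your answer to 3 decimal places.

For each component E[X²] = Var + (mean)², giving A: 3.67089; B: 19.3752; C: 11.7; D: 1.8512.
Overall E[X²] = 0.15·3.67089 + 0.34·19.3752 + 0.29·11.7 + 0.22·1.8512 = 10.9385.

10.938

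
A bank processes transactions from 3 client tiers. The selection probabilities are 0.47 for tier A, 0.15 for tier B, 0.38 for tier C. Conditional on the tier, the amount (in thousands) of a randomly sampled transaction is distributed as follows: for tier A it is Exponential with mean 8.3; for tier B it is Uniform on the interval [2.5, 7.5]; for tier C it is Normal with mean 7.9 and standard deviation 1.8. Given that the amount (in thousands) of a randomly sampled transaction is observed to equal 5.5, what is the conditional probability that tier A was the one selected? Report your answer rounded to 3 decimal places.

Likelihoods f(5.5 | ·): A: 0.0621064; B: 0.2; C: 0.0911167.
Posterior ∝ prior × likelihood. Numerator for A: 0.47·0.0621064 = 0.02919.
Normalizing constant: 0.47·0.0621064 + 0.15·0.2 + 0.38·0.0911167 = 0.0938144.
P(A | observation) = 0.02919 / 0.0938144 = 0.311147.

0.311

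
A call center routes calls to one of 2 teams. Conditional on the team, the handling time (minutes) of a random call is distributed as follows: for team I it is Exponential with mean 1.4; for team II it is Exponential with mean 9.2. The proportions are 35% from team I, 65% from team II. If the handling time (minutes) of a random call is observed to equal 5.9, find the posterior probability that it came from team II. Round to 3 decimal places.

Likelihoods f(5.9 | ·): I: 0.0105592; II: 0.0572397.
Posterior ∝ prior × likelihood. Numerator for II: 0.65·0.0572397 = 0.0372058.
Normalizing constant: 0.35·0.0105592 + 0.65·0.0572397 = 0.0409015.
P(II | observation) = 0.0372058 / 0.0409015 = 0.909643.

0.910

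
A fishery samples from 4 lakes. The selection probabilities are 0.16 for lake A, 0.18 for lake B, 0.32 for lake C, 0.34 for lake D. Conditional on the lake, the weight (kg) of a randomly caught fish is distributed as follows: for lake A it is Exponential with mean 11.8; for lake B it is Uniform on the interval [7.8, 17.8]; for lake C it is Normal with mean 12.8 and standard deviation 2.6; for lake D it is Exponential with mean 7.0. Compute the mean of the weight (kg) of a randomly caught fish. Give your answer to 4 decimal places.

Component means — A: 11.8; B: 12.8; C: 12.8; D: 7.
E[X] = 0.16·11.8 + 0.18·12.8 + 0.32·12.8 + 0.34·7 = 10.668.

10.6680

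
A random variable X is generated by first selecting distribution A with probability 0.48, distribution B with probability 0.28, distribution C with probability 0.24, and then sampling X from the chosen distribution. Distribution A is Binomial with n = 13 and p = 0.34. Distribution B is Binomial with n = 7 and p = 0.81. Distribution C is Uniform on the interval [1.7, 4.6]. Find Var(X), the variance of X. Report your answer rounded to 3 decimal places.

2.693

Per component, A: μ=4.42, E[X²]=22.4536; B: μ=5.67, E[X²]=33.2262; C: μ=3.15, E[X²]=10.6233.
E[X] = 0.48·4.42 + 0.28·5.67 + 0.24·3.15 = 4.4652.
E[X²] = 0.48·22.4536 + 0.28·33.2262 + 0.24·10.6233 = 22.6307.
Var(X) = E[X²] − (E[X])² = 22.6307 − 19.938 = 2.69265.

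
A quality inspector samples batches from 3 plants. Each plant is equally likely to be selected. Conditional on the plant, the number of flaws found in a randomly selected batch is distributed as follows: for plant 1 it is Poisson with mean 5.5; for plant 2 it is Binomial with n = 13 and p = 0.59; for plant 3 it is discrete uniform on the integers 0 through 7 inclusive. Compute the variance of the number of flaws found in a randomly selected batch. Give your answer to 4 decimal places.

Per component, 1: μ=5.5, E[X²]=35.75; 2: μ=7.67, E[X²]=61.9736; 3: μ=3.5, E[X²]=17.5.
E[X] = 0.333333·5.5 + 0.333333·7.67 + 0.333333·3.5 = 5.55667.
E[X²] = 0.333333·35.75 + 0.333333·61.9736 + 0.333333·17.5 = 38.4079.
Var(X) = E[X²] − (E[X])² = 38.4079 − 30.8765 = 7.53132.

7.5313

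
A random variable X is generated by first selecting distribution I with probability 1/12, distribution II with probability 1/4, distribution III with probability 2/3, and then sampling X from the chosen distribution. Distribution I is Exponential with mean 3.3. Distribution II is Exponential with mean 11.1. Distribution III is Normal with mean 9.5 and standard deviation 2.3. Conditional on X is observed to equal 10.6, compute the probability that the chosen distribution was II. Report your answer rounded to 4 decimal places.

0.0768

Likelihoods f(10.6 | ·): I: 0.0122034; II: 0.0346693; III: 0.154708.
Posterior ∝ prior × likelihood. Numerator for II: 0.25·0.0346693 = 0.00866733.
Normalizing constant: 0.0833333·0.0122034 + 0.25·0.0346693 + 0.666667·0.154708 = 0.112823.
P(II | observation) = 0.00866733 / 0.112823 = 0.0768223.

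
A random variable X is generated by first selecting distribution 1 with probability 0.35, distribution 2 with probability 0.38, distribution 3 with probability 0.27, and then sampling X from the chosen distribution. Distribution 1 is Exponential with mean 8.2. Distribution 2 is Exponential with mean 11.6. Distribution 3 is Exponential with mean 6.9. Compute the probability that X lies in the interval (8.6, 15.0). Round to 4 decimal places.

Conditional on each component, P(8.6 < X < 15.0): 1: 0.189834; 2: 0.202038; 3: 0.173813.
By total probability, P(8.6 < X < 15.0) = 0.35·0.189834 + 0.38·0.202038 + 0.27·0.173813 = 0.190146.

0.1901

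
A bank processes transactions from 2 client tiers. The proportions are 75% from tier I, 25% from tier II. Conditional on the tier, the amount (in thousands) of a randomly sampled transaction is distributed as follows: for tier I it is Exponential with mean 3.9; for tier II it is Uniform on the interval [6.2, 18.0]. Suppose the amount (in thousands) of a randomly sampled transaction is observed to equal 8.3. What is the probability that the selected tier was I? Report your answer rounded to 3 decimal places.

0.519

Likelihoods f(8.3 | ·): I: 0.0305258; II: 0.0847458.
Posterior ∝ prior × likelihood. Numerator for I: 0.75·0.0305258 = 0.0228944.
Normalizing constant: 0.75·0.0305258 + 0.25·0.0847458 = 0.0440808.
P(I | observation) = 0.0228944 / 0.0440808 = 0.519373.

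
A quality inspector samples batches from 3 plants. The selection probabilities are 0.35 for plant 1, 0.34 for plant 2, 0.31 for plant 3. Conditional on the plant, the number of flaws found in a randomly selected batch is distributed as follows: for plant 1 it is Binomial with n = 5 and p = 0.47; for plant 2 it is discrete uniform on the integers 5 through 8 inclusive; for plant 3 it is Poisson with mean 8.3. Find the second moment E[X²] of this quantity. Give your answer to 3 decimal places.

For each component E[X²] = Var + (mean)², giving 1: 6.768; 2: 43.5; 3: 77.19.
Overall E[X²] = 0.35·6.768 + 0.34·43.5 + 0.31·77.19 = 41.0877.

41.088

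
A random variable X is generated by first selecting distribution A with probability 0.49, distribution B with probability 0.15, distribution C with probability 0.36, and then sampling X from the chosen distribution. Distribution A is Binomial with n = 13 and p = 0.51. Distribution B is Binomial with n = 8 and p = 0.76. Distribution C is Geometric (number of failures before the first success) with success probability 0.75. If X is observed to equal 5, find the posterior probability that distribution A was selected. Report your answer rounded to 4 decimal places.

0.7088

Likelihoods P(X=5 | ·): A: 0.14757; B: 0.196286; C: 0.000732422.
Posterior ∝ prior × likelihood. Numerator for A: 0.49·0.14757 = 0.0723093.
Normalizing constant: 0.49·0.14757 + 0.15·0.196286 + 0.36·0.000732422 = 0.102016.
P(A | observation) = 0.0723093 / 0.102016 = 0.708804.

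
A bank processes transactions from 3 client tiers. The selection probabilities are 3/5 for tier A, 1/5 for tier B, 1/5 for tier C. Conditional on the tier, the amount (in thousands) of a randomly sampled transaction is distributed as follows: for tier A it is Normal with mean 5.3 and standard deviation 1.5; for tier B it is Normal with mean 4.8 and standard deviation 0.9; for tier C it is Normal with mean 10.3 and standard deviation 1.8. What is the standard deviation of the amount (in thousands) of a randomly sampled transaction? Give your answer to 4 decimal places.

Per component, A: μ=5.3, E[X²]=30.34; B: μ=4.8, E[X²]=23.85; C: μ=10.3, E[X²]=109.33.
E[X] = 0.6·5.3 + 0.2·4.8 + 0.2·10.3 = 6.2.
E[X²] = 0.6·30.34 + 0.2·23.85 + 0.2·109.33 = 44.84.
Var(X) = E[X²] − (E[X])² = 44.84 − 38.44 = 6.4.
SD(X) = √6.4 = 2.52982.

2.5298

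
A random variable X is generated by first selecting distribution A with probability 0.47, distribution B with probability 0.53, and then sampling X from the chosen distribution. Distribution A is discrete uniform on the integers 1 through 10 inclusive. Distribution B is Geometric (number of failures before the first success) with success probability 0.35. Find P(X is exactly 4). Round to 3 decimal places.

Conditional on each component, P(X = 4): A: 0.1; B: 0.0624772.
By total probability, P(X = 4) = 0.47·0.1 + 0.53·0.0624772 = 0.0801129.

0.080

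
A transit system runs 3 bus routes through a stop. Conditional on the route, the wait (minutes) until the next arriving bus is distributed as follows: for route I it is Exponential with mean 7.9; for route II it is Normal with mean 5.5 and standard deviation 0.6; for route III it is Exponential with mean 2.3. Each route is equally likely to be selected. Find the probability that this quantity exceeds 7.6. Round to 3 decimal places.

0.140

Conditional on each route, P(X > 7.6): I: 0.382118; II: 0.000232629; III: 0.0367232.
By total probability, P(X > 7.6) = 0.333333·0.382118 + 0.333333·0.000232629 + 0.333333·0.0367232 = 0.139691.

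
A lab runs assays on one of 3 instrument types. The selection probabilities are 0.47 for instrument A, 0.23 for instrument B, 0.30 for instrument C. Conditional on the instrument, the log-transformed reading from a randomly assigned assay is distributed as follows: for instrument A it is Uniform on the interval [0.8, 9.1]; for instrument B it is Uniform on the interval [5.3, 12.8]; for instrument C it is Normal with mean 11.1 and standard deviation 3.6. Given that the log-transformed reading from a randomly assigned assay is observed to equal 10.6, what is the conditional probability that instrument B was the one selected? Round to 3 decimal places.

0.482

Likelihoods f(10.6 | ·): A: 0; B: 0.133333; C: 0.109754.
Posterior ∝ prior × likelihood. Numerator for B: 0.23·0.133333 = 0.0306667.
Normalizing constant: 0.47·0 + 0.23·0.133333 + 0.3·0.109754 = 0.0635927.
P(B | observation) = 0.0306667 / 0.0635927 = 0.482235.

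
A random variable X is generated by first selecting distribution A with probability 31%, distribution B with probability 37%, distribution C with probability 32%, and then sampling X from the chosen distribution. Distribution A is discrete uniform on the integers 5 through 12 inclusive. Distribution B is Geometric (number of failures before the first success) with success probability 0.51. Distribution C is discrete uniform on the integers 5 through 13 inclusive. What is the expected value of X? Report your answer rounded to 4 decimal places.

5.8705

Component means — A: 8.5; B: 0.960784; C: 9.
E[X] = 0.31·8.5 + 0.37·0.960784 + 0.32·9 = 5.87049.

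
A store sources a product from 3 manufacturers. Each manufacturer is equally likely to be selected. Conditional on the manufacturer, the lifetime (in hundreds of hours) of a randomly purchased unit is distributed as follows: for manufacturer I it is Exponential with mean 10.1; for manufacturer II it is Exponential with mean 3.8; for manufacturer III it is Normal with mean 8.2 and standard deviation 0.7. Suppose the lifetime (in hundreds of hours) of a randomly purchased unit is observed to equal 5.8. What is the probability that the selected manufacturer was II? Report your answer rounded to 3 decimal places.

Likelihoods f(5.8 | ·): I: 0.0557547; II: 0.0571934; III: 0.0015967.
Posterior ∝ prior × likelihood. Numerator for II: 0.333333·0.0571934 = 0.0190645.
Normalizing constant: 0.333333·0.0557547 + 0.333333·0.0571934 + 0.333333·0.0015967 = 0.0381816.
P(II | observation) = 0.0190645 / 0.0381816 = 0.49931.

0.499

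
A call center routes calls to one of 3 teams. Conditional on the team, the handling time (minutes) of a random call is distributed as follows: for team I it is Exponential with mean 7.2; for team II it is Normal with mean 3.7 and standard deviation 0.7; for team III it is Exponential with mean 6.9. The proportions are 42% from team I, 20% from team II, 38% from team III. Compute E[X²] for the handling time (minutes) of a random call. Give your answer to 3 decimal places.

82.565

For each component E[X²] = Var + (mean)², giving I: 103.68; II: 14.18; III: 95.22.
Overall E[X²] = 0.42·103.68 + 0.2·14.18 + 0.38·95.22 = 82.5652.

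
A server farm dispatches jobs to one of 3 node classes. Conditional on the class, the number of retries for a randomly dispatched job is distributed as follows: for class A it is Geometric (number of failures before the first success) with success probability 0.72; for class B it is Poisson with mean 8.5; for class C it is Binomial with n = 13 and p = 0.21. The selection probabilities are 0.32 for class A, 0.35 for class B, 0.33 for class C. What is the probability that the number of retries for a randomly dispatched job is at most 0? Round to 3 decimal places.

Conditional on each class, P(X ≤ 0): A: 0.72; B: 0.000203468; C: 0.0466823.
By total probability, P(X ≤ 0) = 0.32·0.72 + 0.35·0.000203468 + 0.33·0.0466823 = 0.245876.

0.246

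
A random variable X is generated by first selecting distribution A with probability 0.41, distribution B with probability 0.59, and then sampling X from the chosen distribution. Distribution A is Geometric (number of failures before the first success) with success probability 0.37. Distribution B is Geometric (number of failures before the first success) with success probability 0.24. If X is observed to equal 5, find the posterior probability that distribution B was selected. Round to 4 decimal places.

Likelihoods P(X=5 | ·): A: 0.0367202; B: 0.0608526.
Posterior ∝ prior × likelihood. Numerator for B: 0.59·0.0608526 = 0.035903.
Normalizing constant: 0.41·0.0367202 + 0.59·0.0608526 = 0.0509583.
P(B | observation) = 0.035903 / 0.0509583 = 0.704557.

0.7046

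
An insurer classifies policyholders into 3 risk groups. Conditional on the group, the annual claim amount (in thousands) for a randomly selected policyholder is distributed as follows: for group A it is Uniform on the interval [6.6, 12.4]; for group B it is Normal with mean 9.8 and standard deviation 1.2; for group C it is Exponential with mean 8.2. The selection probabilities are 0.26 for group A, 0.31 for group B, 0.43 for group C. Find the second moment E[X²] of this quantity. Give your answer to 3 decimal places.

112.239

For each component E[X²] = Var + (mean)², giving A: 93.0533; B: 97.48; C: 134.48.
Overall E[X²] = 0.26·93.0533 + 0.31·97.48 + 0.43·134.48 = 112.239.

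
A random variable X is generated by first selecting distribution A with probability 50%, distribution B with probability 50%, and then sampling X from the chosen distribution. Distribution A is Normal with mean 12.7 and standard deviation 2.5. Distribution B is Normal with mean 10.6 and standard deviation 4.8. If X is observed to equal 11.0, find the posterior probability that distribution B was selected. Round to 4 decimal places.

0.3954

Likelihoods f(11.0 | ·): A: 0.126637; B: 0.0828249.
Posterior ∝ prior × likelihood. Numerator for B: 0.5·0.0828249 = 0.0414124.
Normalizing constant: 0.5·0.126637 + 0.5·0.0828249 = 0.104731.
P(B | observation) = 0.0414124 / 0.104731 = 0.395417.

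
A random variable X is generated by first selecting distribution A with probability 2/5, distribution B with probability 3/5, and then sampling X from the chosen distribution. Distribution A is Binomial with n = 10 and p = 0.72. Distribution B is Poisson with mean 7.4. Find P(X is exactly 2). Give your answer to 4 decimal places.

0.0104

Conditional on each component, P(X = 2): A: 0.000881337; B: 0.0167361.
By total probability, P(X = 2) = 0.4·0.000881337 + 0.6·0.0167361 = 0.0103942.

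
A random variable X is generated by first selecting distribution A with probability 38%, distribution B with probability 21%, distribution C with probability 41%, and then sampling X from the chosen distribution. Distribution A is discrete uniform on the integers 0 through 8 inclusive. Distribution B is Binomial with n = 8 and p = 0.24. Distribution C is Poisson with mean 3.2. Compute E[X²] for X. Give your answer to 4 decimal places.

15.2043

For each component E[X²] = Var + (mean)², giving A: 22.6667; B: 5.1456; C: 13.44.
Overall E[X²] = 0.38·22.6667 + 0.21·5.1456 + 0.41·13.44 = 15.2043.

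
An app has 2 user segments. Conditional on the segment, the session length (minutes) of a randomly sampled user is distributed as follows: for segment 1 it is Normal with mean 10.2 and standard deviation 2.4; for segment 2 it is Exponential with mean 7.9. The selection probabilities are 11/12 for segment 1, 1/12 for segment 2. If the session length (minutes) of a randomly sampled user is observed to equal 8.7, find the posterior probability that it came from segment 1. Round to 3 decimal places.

Likelihoods f(8.7 | ·): 1: 0.136734; 2: 0.0420823.
Posterior ∝ prior × likelihood. Numerator for 1: 0.916667·0.136734 = 0.125339.
Normalizing constant: 0.916667·0.136734 + 0.0833333·0.0420823 = 0.128846.
P(1 | observation) = 0.125339 / 0.128846 = 0.972783.

0.973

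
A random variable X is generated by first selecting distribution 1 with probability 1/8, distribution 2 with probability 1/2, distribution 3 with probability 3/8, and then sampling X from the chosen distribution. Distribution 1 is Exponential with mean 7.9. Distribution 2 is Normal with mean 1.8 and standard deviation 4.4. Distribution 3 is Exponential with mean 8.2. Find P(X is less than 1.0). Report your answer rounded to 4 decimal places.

Conditional on each component, P(X < 1.0): 1: 0.118898; 2: 0.427863; 3: 0.114808.
By total probability, P(X < 1.0) = 0.125·0.118898 + 0.5·0.427863 + 0.375·0.114808 = 0.271847.

0.2718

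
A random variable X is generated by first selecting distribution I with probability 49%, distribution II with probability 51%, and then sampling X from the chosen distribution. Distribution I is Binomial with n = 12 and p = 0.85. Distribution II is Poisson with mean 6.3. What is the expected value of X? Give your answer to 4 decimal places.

Component means — I: 10.2; II: 6.3.
E[X] = 0.49·10.2 + 0.51·6.3 = 8.211.

8.2110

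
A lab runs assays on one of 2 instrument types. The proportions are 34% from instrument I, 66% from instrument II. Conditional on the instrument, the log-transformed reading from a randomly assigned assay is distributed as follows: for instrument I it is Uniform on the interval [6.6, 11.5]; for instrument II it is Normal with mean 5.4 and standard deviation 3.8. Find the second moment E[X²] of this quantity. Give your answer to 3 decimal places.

57.303

For each component E[X²] = Var + (mean)², giving I: 83.9033; II: 43.6.
Overall E[X²] = 0.34·83.9033 + 0.66·43.6 = 57.3031.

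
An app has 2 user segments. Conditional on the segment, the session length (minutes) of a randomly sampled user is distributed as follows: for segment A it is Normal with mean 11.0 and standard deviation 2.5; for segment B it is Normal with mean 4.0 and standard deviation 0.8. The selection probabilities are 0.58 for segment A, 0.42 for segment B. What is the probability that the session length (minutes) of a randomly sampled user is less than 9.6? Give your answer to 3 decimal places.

0.587

Conditional on each segment, P(X < 9.6): A: 0.28774; B: 1.
By total probability, P(X < 9.6) = 0.58·0.28774 + 0.42·1 = 0.586889.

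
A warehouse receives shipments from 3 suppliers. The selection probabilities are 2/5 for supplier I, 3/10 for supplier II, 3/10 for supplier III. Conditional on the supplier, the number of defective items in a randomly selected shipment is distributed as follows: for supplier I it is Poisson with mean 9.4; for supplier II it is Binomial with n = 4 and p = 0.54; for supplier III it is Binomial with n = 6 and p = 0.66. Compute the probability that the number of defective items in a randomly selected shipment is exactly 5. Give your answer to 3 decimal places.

Conditional on each supplier, P(X = 5): I: 0.0505929; II: 0; III: 0.255476.
By total probability, P(X = 5) = 0.4·0.0505929 + 0.3·0 + 0.3·0.255476 = 0.0968799.

0.097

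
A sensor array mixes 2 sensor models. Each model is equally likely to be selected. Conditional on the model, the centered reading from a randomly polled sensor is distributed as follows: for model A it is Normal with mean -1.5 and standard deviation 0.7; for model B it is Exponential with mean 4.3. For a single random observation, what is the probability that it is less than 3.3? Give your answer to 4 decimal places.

Conditional on each model, P(X < 3.3): A: 1; B: 0.535801.
By total probability, P(X < 3.3) = 0.5·1 + 0.5·0.535801 = 0.7679.

0.7679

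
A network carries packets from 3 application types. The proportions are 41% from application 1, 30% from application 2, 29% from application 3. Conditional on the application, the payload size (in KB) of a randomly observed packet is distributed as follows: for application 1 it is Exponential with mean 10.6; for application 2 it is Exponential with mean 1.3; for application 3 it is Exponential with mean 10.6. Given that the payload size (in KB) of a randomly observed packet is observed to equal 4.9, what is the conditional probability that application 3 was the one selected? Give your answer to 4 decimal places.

Likelihoods f(4.9 | ·): 1: 0.0594204; 2: 0.017746; 3: 0.0594204.
Posterior ∝ prior × likelihood. Numerator for 3: 0.29·0.0594204 = 0.0172319.
Normalizing constant: 0.41·0.0594204 + 0.3·0.017746 + 0.29·0.0594204 = 0.0469181.
P(3 | observation) = 0.0172319 / 0.0469181 = 0.367277.

0.3673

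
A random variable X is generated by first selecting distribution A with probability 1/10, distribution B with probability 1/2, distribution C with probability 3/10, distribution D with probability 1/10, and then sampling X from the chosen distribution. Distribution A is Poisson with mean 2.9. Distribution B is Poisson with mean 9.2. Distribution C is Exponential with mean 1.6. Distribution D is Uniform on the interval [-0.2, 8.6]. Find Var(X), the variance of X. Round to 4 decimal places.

18.4722

Per component, A: μ=2.9, E[X²]=11.31; B: μ=9.2, E[X²]=93.84; C: μ=1.6, E[X²]=5.12; D: μ=4.2, E[X²]=24.0933.
E[X] = 0.1·2.9 + 0.5·9.2 + 0.3·1.6 + 0.1·4.2 = 5.79.
E[X²] = 0.1·11.31 + 0.5·93.84 + 0.3·5.12 + 0.1·24.0933 = 51.9963.
Var(X) = E[X²] − (E[X])² = 51.9963 − 33.5241 = 18.4722.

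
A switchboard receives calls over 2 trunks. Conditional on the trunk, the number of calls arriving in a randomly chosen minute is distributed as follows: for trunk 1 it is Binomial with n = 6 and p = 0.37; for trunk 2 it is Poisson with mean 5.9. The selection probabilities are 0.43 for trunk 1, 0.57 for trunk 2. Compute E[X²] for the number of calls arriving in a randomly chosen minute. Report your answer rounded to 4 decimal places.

For each component E[X²] = Var + (mean)², giving 1: 6.327; 2: 40.71.
Overall E[X²] = 0.43·6.327 + 0.57·40.71 = 25.9253.

25.9253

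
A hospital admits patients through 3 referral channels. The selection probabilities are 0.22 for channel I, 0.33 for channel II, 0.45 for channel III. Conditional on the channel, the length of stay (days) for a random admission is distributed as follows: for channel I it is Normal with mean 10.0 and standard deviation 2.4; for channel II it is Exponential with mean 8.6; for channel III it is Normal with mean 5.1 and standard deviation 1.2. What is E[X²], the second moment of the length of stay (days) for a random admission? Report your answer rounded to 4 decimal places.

For each component E[X²] = Var + (mean)², giving I: 105.76; II: 147.92; III: 27.45.
Overall E[X²] = 0.22·105.76 + 0.33·147.92 + 0.45·27.45 = 84.4333.

84.4333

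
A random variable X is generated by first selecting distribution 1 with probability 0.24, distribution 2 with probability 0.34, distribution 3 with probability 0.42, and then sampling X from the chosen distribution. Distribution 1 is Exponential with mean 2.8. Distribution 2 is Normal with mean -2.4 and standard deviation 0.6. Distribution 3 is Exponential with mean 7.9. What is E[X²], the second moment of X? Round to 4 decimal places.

For each component E[X²] = Var + (mean)², giving 1: 15.68; 2: 6.12; 3: 124.82.
Overall E[X²] = 0.24·15.68 + 0.34·6.12 + 0.42·124.82 = 58.2684.

58.2684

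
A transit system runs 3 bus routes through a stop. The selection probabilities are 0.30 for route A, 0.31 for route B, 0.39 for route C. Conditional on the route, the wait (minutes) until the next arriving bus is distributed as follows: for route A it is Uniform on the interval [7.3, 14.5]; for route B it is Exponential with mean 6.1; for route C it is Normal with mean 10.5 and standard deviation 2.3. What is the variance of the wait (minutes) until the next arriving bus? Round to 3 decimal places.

19.396

Per component, A: μ=10.9, E[X²]=123.13; B: μ=6.1, E[X²]=74.42; C: μ=10.5, E[X²]=115.54.
E[X] = 0.3·10.9 + 0.31·6.1 + 0.39·10.5 = 9.256.
E[X²] = 0.3·123.13 + 0.31·74.42 + 0.39·115.54 = 105.07.
Var(X) = E[X²] − (E[X])² = 105.07 − 85.6735 = 19.3963.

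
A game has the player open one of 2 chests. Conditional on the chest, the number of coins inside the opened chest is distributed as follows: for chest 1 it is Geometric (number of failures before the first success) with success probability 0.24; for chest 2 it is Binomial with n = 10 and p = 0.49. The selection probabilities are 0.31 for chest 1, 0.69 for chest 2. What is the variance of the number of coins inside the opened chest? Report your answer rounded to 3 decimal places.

Per component, 1: μ=3.16667, E[X²]=23.2222; 2: μ=4.9, E[X²]=26.509.
E[X] = 0.31·3.16667 + 0.69·4.9 = 4.36267.
E[X²] = 0.31·23.2222 + 0.69·26.509 = 25.4901.
Var(X) = E[X²] − (E[X])² = 25.4901 − 19.0329 = 6.45724.

6.457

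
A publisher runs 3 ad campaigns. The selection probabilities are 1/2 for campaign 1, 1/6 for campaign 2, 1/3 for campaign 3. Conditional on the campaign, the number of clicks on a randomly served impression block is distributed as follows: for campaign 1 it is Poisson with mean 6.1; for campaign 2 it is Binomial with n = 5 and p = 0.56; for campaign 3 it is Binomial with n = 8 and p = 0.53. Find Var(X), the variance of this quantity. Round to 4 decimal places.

Per component, 1: μ=6.1, E[X²]=43.31; 2: μ=2.8, E[X²]=9.072; 3: μ=4.24, E[X²]=19.9704.
E[X] = 0.5·6.1 + 0.166667·2.8 + 0.333333·4.24 = 4.93.
E[X²] = 0.5·43.31 + 0.166667·9.072 + 0.333333·19.9704 = 29.8238.
Var(X) = E[X²] − (E[X])² = 29.8238 − 24.3049 = 5.5189.

5.5189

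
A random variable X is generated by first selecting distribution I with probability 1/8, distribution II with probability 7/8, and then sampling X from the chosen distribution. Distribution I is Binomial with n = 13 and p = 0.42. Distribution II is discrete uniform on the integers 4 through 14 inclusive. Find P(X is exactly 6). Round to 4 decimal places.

0.1055

Conditional on each component, P(X = 6): I: 0.207974; II: 0.0909091.
By total probability, P(X = 6) = 0.125·0.207974 + 0.875·0.0909091 = 0.105542.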